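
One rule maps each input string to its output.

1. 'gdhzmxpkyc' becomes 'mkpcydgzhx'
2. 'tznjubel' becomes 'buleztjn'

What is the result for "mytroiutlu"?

The transformation: swap each adjacent pair of characters (1↔2, 3↔4, ...), then swap the front and back halves of the string.
On "mytroiutlu": the first step gives "ymrtiotuul", and the second then gives "otuulymrti".
(Check on "tznjubel": → "ztjnbule" → "buleztjn" ✓)

otuulymrti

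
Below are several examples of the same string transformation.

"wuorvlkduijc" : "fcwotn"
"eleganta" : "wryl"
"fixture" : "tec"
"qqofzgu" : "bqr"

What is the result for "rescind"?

In each case the input is transformed by: keep every other character starting from the second (positions 2nd, 4th, 6th, ...), then shift every letter 11 places forward in the alphabet (wrapping around).
Starting from "rescind": after the first operation, "ecn"; after the second, "pny".

pny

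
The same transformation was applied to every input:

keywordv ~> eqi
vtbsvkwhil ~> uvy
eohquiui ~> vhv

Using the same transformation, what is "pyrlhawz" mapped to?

njm

The pattern: shift every letter 13 places forward in the alphabet (wrapping around) — i.e. ROT13, then keep only the last 3 characters.
"pyrlhawz" → "cleyunjm" → "njm".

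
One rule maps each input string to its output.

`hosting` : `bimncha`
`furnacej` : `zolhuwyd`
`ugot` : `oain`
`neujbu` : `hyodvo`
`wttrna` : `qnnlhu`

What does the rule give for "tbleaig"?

nvfyuca

The rule is to shift every letter 6 places backward in the alphabet (wrapping around).
So "tbleaig" becomes "nvfyuca".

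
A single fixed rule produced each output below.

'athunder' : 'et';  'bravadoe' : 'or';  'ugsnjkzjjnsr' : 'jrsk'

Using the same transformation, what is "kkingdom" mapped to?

The transformation: swap the front and back halves of the string, then keep one character in every 3, starting at position 3 (positions 3rd, 6th, 9th, ...).
For "kkingdom", step one produces "gdomkkin"; step two turns that into "ok".
(Check on "ugsnjkzjjnsr": → "zjjnsrugsnjk" → "jrsk" ✓)

ok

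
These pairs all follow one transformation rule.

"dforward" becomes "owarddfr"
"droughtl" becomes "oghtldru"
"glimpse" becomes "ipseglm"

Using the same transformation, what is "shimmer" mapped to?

The rule is to move the first 3 characters to the end (rotate left by 3), then swap the first and last characters.
For "shimmer", step one produces "mmershi"; step two turns that into "imershm".

imershm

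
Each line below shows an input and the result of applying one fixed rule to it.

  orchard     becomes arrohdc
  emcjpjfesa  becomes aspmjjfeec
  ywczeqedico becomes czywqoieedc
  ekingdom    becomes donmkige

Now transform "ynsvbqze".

Looking at the pairs, the operation is to sort the characters into reverse alphabetical order, then move the last character to the front.
For "ynsvbqze", step one produces "zyvsqneb"; step two turns that into "bzyvsqne".

bzyvsqne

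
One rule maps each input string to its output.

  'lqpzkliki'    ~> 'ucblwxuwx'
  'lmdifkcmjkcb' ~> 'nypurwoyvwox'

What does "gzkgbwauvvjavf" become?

In each case the input is transformed by: shift every letter 12 places forward in the alphabet (wrapping around), then swap the first and last characters.
Doing the same to "gzkgbwauvvjavf": "rlwsnimghhvmhs".

rlwsnimghhvmhs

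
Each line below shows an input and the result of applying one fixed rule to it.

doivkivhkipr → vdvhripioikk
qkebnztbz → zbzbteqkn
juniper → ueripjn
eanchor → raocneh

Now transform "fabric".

raibfc

Each output is the input with this applied: sort the characters into reverse alphabetical order, then take characters alternately from the front and the back (1st, last, 2nd, 2nd-last, ...).
For "fabric", step one produces "rifcba"; step two turns that into "raibfc".
(Check on "doivkivhkipr": → "vvrpokkiiihd" → "vdvhripioikk" ✓)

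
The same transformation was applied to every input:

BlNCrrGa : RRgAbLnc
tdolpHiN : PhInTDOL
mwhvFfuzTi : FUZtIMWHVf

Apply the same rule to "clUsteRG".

TErgCLuS

In each case the input is transformed by: flip the case of every letter, then swap the front and back halves of the string.
"clUsteRG" → "CLuSTErg" → "TErgCLuS".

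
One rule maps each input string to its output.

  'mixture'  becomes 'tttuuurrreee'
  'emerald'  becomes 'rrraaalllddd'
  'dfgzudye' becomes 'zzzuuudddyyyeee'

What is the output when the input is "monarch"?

Rule — delete the first 3 characters, then repeat every character 3 times.
"monarch" → "arch" → "aaarrrccchhh".

aaarrrccchhh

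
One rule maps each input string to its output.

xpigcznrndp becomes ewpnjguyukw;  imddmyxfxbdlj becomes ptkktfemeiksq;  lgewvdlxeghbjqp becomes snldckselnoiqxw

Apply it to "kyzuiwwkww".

Rule — shift every letter 7 places forward in the alphabet (wrapping around).
On "kyzuiwwkww" that produces "rfgbpddrdd".

rfgbpddrdd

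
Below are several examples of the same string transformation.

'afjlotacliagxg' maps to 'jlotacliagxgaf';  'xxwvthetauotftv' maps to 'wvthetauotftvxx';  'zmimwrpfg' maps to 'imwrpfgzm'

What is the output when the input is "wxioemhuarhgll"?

Rule — move the first 2 characters to the end (rotate left by 2).
For "wxioemhuarhgll" the result is "ioemhuarhgllwx".

ioemhuarhgllwx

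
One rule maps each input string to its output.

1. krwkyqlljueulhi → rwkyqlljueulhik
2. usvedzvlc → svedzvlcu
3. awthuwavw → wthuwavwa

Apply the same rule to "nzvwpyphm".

zvwpyphmn

What's happening: move the first character to the end.
"nzvwpyphm" → "zvwpyphmn".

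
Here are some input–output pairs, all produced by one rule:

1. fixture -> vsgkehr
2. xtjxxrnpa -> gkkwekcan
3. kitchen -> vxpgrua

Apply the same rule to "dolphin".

bqcyvua

The transformation: shift every letter 13 places forward in the alphabet (wrapping around) — i.e. ROT13, then swap each adjacent pair of characters (1↔2, 3↔4, ...).
"dolphin" → "qbycuva" → "bqcyvua".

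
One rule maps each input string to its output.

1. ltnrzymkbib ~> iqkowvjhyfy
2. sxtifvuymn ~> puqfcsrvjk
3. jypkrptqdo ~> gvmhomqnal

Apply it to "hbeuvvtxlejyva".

eybrssquibgvsx

Looking at the pairs, the operation is to shift every letter 3 places backward in the alphabet (wrapping around).
So "hbeuvvtxlejyva" becomes "eybrssquibgvsx".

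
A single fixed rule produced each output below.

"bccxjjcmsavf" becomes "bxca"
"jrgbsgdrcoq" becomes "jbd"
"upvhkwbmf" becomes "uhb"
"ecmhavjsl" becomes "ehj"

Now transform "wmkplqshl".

wps

In each case the input is transformed by: delete the last 2 characters, then keep one character in every 3, starting at position 1 (positions 1st, 4th, 7th, ...).
So "wmkplqshl" becomes "wps".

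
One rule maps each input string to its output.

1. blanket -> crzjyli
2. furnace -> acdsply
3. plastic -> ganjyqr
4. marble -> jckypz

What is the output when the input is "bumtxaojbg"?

zezskrvymh

The rule is to shift every letter 2 places backward in the alphabet (wrapping around), then move the last 2 characters to the front (rotate right by 2).
Starting from "bumtxaojbg": after the first operation, "zskrvymhze"; after the second, "zezskrvymh".
(Check on "plastic": → "njyqrga" → "ganjyqr" ✓)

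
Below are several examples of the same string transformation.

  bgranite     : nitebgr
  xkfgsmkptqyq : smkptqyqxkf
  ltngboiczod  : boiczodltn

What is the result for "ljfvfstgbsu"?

In each case the input is transformed by: move the first 3 characters to the end (rotate left by 3), then delete the first character.
Applying both steps to "ljfvfstgbsu": "vfstgbsuljf", then "fstgbsuljf".

fstgbsuljf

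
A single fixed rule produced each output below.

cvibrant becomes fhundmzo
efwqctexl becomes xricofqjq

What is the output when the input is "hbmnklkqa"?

mnyzwxwct

The rule is to swap the first and last characters, then shift every letter 12 places forward in the alphabet (wrapping around).
On "hbmnklkqa": the first step gives "abmnklkqh", and the second then gives "mnyzwxwct".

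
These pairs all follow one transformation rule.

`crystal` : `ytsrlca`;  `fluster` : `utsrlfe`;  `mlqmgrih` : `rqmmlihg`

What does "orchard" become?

The transformation: sort the characters into reverse alphabetical order.
Applying that to "orchard" gives "rrohdca".

rrohdca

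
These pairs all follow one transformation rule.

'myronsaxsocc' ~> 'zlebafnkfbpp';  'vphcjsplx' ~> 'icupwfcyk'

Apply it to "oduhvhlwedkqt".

Each output is the input with this applied: shift every letter 13 places forward in the alphabet (wrapping around) — i.e. ROT13.
For "oduhvhlwedkqt" the result is "bqhuiuyjrqxdg".

bqhuiuyjrqxdg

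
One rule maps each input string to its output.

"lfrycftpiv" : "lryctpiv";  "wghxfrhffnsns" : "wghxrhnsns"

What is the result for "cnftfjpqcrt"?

cntjpqcrt

The pattern: remove every "f".
Doing the same to "cnftfjpqcrt": "cntjpqcrt".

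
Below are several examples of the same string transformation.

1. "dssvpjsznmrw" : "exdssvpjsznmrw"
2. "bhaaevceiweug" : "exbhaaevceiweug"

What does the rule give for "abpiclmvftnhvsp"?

exabpiclmvftnhvsp

Looking at the pairs, the operation is to prepend "ex".
Doing the same to "abpiclmvftnhvsp": "exabpiclmvftnhvsp".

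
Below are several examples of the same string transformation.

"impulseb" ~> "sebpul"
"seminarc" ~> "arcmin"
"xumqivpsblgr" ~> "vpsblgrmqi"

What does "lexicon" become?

What's happening: delete the first 2 characters, then move the first 3 characters to the end (rotate left by 3).
"lexicon" → "onxic".
(Check on "xumqivpsblgr": → "mqivpsblgr" → "vpsblgrmqi" ✓)

onxic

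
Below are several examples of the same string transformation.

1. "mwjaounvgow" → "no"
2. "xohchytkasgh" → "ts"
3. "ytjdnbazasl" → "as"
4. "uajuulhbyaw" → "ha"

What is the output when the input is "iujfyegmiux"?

The transformation: keep one character in every 3, starting at position 1 (positions 1st, 4th, 7th, ...), then delete the first 2 characters.
"iujfyegmiux" → "ifgu" → "gu".

gu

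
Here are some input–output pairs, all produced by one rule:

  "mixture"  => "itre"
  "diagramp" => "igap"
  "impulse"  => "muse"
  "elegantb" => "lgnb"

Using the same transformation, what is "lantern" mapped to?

Rule — swap each adjacent pair of characters (1↔2, 3↔4, ...), then keep every other character starting from the first (positions 1st, 3rd, 5th, ...).
Starting from "lantern": after the first operation, "altnren"; after the second, "atrn".

atrn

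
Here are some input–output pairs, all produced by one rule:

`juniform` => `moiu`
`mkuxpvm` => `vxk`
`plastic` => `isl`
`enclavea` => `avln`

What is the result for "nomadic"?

The pattern: keep every other character starting from the second (positions 2nd, 4th, 6th, ...), then reverse the string.
For "nomadic", step one produces "oai"; step two turns that into "iao".

iao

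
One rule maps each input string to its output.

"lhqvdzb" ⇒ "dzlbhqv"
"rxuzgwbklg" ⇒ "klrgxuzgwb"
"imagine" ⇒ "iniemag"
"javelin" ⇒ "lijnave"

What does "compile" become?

The transformation: swap the first and last characters, then move the last 3 characters to the front (rotate right by 3).
Doing the same to "compile": "ilceomp".
(Check on "rxuzgwbklg": → "gxuzgwbklr" → "klrgxuzgwb" ✓)

ilceomp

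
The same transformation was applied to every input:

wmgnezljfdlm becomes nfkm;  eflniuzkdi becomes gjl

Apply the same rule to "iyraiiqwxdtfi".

Rule — shift every letter 1 place forward in the alphabet (wrapping around), then keep one character in every 3, starting at position 2 (positions 2nd, 5th, 8th, ...).
On "iyraiiqwxdtfi": the first step gives "jzsbjjrxyeugj", and the second then gives "zjxu".
(Check on "wmgnezljfdlm": → "xnhofamkgemn" → "nfkm" ✓)

zjxu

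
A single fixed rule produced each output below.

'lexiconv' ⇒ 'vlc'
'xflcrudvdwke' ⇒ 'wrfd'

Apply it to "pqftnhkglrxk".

The rule is to sort the characters into reverse alphabetical order, then keep one character in every 3, starting at position 2 (positions 2nd, 5th, 8th, ...).
For "pqftnhkglrxk", step one produces "xtrqpnlkkhgf"; step two turns that into "tpkg".

tpkg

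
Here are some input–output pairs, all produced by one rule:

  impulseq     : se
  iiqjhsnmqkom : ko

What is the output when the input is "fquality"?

The rule is to move the last 3 characters to the front (rotate right by 3), then keep only the first 2 characters.
For "fquality" the result is "it".

it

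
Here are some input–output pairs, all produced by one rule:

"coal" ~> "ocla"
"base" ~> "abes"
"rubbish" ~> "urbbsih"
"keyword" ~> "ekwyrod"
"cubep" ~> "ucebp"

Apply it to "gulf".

What's happening: swap each adjacent pair of characters (1↔2, 3↔4, ...).
Doing the same to "gulf": "ugfl".

ugfl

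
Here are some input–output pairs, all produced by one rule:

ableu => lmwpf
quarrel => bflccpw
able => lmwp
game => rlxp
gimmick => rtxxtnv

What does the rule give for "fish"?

The pattern: shift every letter 11 places forward in the alphabet (wrapping around).
So "fish" becomes "qtds".

qtds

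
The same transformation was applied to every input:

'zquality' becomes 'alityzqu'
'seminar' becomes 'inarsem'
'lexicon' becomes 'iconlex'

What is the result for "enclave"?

The transformation: move the first 3 characters to the end (rotate left by 3).
So "enclave" becomes "laveenc".

laveenc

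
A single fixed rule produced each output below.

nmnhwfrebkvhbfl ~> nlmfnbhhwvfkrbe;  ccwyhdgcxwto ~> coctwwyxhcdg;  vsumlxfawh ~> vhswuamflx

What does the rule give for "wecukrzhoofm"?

wmefcouokhrz

What's happening: take characters alternately from the front and the back (1st, last, 2nd, 2nd-last, ...).
So "wecukrzhoofm" becomes "wmefcouokhrz".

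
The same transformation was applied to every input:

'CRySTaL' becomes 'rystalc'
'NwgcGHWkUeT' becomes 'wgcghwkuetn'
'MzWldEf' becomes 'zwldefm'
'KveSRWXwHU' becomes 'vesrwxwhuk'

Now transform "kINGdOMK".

In each case the input is transformed by: move the first character to the end, then convert every letter to lowercase.
"kINGdOMK" → "ingdomkk".

ingdomkk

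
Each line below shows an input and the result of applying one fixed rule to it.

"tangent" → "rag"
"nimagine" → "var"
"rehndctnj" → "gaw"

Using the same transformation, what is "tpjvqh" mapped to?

Rule — shift every letter 13 places forward in the alphabet (wrapping around) — i.e. ROT13, then keep only the last 3 characters.
On "tpjvqh": the first step gives "gcwidu", and the second then gives "idu".

idu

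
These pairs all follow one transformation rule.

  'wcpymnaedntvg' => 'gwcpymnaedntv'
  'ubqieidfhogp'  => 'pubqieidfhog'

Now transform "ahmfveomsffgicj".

jahmfveomsffgic

The rule is to move the last character to the front.
So "ahmfveomsffgicj" becomes "jahmfveomsffgic".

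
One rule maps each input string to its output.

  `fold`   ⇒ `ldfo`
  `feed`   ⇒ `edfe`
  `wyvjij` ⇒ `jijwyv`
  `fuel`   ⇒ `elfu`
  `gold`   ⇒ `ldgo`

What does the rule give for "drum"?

umdr

Each output is the input with this applied: swap the front and back halves of the string.
"drum" → "umdr".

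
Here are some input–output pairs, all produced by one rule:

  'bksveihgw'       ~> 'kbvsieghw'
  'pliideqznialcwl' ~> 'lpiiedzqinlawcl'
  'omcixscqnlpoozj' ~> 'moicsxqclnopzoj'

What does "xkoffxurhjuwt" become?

kxfoxfrujhwut

The rule is to swap each adjacent pair of characters (1↔2, 3↔4, ...).
For "xkoffxurhjuwt" the result is "kxfoxfrujhwut".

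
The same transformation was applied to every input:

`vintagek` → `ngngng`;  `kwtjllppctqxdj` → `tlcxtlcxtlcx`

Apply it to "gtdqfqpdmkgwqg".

dqmwdqmwdqmw

What's happening: keep one character in every 3, starting at position 3 (positions 3rd, 6th, 9th, ...), then write the whole string 3 times in a row.
On "gtdqfqpdmkgwqg": the first step gives "dqmw", and the second then gives "dqmwdqmwdqmw".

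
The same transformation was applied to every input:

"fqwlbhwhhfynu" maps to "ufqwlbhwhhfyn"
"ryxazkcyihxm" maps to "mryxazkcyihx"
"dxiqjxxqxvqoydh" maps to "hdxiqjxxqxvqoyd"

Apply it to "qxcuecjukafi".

iqxcuecjukaf

The rule is to move the last character to the front.
Doing the same to "qxcuecjukafi": "iqxcuecjukaf".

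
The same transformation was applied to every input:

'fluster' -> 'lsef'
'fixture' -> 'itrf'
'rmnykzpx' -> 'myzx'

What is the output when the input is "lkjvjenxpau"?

kvexal

Each output is the input with this applied: move the first character to the end, then keep every other character starting from the first (positions 1st, 3rd, 5th, ...).
"lkjvjenxpau" → "kjvjenxpaul" → "kvexal".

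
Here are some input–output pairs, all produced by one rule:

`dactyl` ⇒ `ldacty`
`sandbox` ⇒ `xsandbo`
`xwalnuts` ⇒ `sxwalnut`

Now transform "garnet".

tgarne

The rule is to move the last character to the front.
So "garnet" becomes "tgarne".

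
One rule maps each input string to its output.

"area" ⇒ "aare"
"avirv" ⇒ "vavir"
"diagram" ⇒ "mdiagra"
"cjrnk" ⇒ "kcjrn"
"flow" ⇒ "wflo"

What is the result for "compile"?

ecompil

Each output is the input with this applied: move the last character to the front.
"compile" → "ecompil".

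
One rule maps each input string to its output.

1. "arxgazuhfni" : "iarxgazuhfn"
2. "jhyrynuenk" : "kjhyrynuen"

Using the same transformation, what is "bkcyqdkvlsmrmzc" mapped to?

Looking at the pairs, the operation is to move the last character to the front.
Applying that to "bkcyqdkvlsmrmzc" gives "cbkcyqdkvlsmrmz".

cbkcyqdkvlsmrmz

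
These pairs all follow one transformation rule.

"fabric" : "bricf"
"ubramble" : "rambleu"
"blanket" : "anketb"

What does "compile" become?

mpilec

The pattern: move the first 2 characters to the end (rotate left by 2), then delete the last character.
Working it through for "compile": intermediate "mpileco", final "mpilec".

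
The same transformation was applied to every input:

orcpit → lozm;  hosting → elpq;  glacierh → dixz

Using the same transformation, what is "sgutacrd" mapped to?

pdrq

The rule is to shift every letter 3 places backward in the alphabet (wrapping around), then keep only the first 4 characters.
"sgutacrd" → "pdrq".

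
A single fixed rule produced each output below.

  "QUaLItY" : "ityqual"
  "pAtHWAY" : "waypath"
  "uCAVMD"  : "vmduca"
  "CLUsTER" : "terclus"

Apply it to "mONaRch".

Rule — move the last 3 characters to the front (rotate right by 3), then convert every letter to lowercase.
For "mONaRch", step one produces "RchmONa"; step two turns that into "rchmona".
(Check on "uCAVMD": → "VMDuCA" → "vmduca" ✓)

rchmona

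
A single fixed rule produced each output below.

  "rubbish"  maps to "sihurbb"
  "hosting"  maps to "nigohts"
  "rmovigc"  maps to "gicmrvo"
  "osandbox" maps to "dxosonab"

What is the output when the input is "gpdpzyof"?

The pattern: swap each adjacent pair of characters (1↔2, 3↔4, ...), then move the last 3 characters to the front (rotate right by 3).
Working it through for "gpdpzyof": intermediate "pgpdyzfo", final "zfopgpdy".

zfopgpdy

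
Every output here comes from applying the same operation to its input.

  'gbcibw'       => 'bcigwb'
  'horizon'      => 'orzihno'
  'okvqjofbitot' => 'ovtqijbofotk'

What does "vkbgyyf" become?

ybygvfk

Looking at the pairs, the operation is to take characters alternately from the front and the back (1st, last, 2nd, 2nd-last, ...), then move the first 3 characters to the end (rotate left by 3).
Working it through for "vkbgyyf": intermediate "vfkybyg", final "ybygvfk".
(Check on "gbcibw": → "gwbbci" → "bcigwb" ✓)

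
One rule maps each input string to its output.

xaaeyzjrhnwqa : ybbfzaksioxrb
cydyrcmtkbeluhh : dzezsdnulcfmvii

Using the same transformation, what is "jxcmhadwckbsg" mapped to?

kydnibexdlcth

Rule — shift every letter 1 place forward in the alphabet (wrapping around).
So "jxcmhadwckbsg" becomes "kydnibexdlcth".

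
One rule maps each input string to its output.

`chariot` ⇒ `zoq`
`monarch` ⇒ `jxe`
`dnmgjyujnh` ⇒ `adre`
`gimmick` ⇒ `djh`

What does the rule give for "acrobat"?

The rule is to shift every letter 3 places backward in the alphabet (wrapping around), then keep one character in every 3, starting at position 1 (positions 1st, 4th, 7th, ...).
For "acrobat", step one produces "xzolyxq"; step two turns that into "xlq".

xlq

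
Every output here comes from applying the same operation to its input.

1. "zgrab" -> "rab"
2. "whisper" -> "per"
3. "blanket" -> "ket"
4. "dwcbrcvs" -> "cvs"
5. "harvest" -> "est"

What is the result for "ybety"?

ety

The rule is to keep only the last 3 characters.
So "ybety" becomes "ety".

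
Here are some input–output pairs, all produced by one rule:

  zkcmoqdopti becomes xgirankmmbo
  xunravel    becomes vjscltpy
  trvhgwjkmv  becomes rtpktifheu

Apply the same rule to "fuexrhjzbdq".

dosbczvxphf

Rule — shift every letter 2 places backward in the alphabet (wrapping around), then take characters alternately from the front and the back (1st, last, 2nd, 2nd-last, ...).
For "fuexrhjzbdq" the result is "dosbczvxphf".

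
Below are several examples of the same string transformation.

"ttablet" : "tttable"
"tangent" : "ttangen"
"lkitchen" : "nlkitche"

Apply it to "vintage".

In each case the input is transformed by: move the last character to the front.
On "vintage" that produces "evintag".

evintag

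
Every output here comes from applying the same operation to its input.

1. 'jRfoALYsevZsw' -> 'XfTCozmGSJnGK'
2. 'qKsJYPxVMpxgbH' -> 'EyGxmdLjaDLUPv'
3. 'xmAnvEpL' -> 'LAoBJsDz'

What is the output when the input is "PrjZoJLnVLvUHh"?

In each case the input is transformed by: shift every letter 12 places backward in the alphabet (wrapping around), then flip the case of every letter.
Starting from "PrjZoJLnVLvUHh": after the first operation, "DfxNcXZbJZjIVv"; after the second, "dFXnCxzBjzJivV".

dFXnCxzBjzJivV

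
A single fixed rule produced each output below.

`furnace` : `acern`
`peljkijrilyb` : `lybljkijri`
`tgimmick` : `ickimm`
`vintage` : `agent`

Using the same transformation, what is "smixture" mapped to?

ureixt

Rule — delete the first 2 characters, then move the last 3 characters to the front (rotate right by 3).
For "smixture", step one produces "ixture"; step two turns that into "ureixt".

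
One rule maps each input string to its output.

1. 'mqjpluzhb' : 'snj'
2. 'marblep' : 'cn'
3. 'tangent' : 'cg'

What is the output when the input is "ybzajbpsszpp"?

Rule — shift every letter 2 places forward in the alphabet (wrapping around), then keep one character in every 3, starting at position 2 (positions 2nd, 5th, 8th, ...).
On "ybzajbpsszpp": the first step gives "adbcldruubrr", and the second then gives "dlur".

dlur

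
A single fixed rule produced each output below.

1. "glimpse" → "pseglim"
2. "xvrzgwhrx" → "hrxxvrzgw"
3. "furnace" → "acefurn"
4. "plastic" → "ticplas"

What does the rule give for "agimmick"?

Each output is the input with this applied: move the last 3 characters to the front (rotate right by 3).
On "agimmick" that produces "ickagimm".

ickagimm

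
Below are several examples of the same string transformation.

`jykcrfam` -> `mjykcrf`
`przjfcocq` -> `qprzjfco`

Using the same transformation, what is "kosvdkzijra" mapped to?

Looking at the pairs, the operation is to move the last character to the front, then delete the last character.
For "kosvdkzijra", step one produces "akosvdkzijr"; step two turns that into "akosvdkzij".

akosvdkzij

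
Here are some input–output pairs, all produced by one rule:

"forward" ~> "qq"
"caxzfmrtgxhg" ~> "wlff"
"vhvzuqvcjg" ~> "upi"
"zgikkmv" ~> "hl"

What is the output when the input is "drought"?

ng

The pattern: keep one character in every 3, starting at position 3 (positions 3rd, 6th, 9th, ...), then shift every letter 1 place backward in the alphabet (wrapping around).
Starting from "drought": after the first operation, "oh"; after the second, "ng".
(Check on "caxzfmrtgxhg": → "xmgg" → "wlff" ✓)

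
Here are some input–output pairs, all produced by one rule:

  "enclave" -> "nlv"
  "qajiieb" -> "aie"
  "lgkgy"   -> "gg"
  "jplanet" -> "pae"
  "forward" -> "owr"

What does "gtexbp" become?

txp

Looking at the pairs, the operation is to keep every other character starting from the second (positions 2nd, 4th, 6th, ...).
For "gtexbp" the result is "txp".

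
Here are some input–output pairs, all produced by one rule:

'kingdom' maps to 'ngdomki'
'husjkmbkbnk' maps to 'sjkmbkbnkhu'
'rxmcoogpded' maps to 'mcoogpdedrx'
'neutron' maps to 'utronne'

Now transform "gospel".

The transformation: move the first 2 characters to the end (rotate left by 2).
Applying that to "gospel" gives "spelgo".

spelgo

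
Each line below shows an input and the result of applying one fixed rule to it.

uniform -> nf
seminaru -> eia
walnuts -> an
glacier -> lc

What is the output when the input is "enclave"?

The rule is to delete the last 2 characters, then keep every other character starting from the second (positions 2nd, 4th, 6th, ...).
For "enclave" the result is "nl".
(Check on "walnuts": → "walnu" → "an" ✓)

nl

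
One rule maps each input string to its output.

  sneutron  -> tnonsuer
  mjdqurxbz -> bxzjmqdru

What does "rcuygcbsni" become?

What's happening: swap each adjacent pair of characters (1↔2, 3↔4, ...), then move the last 3 characters to the front (rotate right by 3).
For "rcuygcbsni" the result is "bincryucgs".

bincryucgs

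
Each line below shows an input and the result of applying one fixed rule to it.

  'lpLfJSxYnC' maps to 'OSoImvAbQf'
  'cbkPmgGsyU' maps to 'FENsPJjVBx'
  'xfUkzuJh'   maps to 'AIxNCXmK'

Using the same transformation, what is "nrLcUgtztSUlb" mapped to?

What's happening: shift every letter 3 places forward in the alphabet (wrapping around), then flip the case of every letter.
On "nrLcUgtztSUlb": the first step gives "quOfXjwcwVXoe", and the second then gives "QUoFxJWCWvxOE".
(Check on "xfUkzuJh": → "aiXncxMk" → "AIxNCXmK" ✓)

QUoFxJWCWvxOE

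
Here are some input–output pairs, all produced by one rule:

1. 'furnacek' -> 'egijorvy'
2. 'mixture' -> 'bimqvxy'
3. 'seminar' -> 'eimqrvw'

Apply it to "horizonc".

Rule — shift every letter 4 places forward in the alphabet (wrapping around), then sort the characters into alphabetical order.
For "horizonc" the result is "dglmrssv".

dglmrssv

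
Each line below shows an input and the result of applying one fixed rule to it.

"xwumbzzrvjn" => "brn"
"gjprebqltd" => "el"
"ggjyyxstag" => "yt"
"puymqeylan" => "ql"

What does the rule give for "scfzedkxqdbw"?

The pattern: delete the first 3 characters, then keep one character in every 3, starting at position 2 (positions 2nd, 5th, 8th, ...).
On "scfzedkxqdbw": the first step gives "zedkxqdbw", and the second then gives "exb".

exb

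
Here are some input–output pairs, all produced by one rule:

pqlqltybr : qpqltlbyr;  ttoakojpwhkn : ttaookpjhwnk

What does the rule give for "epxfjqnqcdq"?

The rule is to swap each adjacent pair of characters (1↔2, 3↔4, ...).
Doing the same to "epxfjqnqcdq": "pefxqjqndcq".

pefxqjqndcq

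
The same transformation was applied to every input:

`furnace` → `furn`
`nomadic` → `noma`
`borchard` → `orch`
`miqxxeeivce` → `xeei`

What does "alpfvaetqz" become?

The pattern: move the last 3 characters to the front (rotate right by 3), then keep only the last 4 characters.
Starting from "alpfvaetqz": after the first operation, "tqzalpfvae"; after the second, "fvae".

fvae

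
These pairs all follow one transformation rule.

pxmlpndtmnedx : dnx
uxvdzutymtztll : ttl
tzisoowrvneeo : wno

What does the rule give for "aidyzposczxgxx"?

Looking at the pairs, the operation is to keep one character in every 3, starting at position 1 (positions 1st, 4th, 7th, ...), then keep only the last 3 characters.
Applying both steps to "aidyzposczxgxx": "ayozx", then "ozx".
(Check on "pxmlpndtmnedx": → "pldnx" → "dnx" ✓)

ozx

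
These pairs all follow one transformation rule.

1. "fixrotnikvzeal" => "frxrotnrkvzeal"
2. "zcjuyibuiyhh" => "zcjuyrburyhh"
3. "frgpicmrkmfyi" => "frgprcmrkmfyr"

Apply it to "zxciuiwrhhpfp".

Rule — replace every "i" with "r".
"zxciuiwrhhpfp" → "zxcrurwrhhpfp".

zxcrurwrhhpfp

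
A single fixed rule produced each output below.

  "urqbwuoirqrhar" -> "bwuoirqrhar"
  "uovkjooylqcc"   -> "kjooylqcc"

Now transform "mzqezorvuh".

What's happening: delete the first 3 characters.
"mzqezorvuh" → "ezorvuh".

ezorvuh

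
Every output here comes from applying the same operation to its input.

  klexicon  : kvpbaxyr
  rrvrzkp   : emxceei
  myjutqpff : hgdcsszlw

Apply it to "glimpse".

zcfrtyv

The transformation: move the first 3 characters to the end (rotate left by 3), then shift every letter 13 places forward in the alphabet (wrapping around) — i.e. ROT13.
Working it through for "glimpse": intermediate "mpsegli", final "zcfrtyv".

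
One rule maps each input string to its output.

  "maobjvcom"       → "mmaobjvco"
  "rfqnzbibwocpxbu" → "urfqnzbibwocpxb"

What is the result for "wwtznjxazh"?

Rule — move the last character to the front.
"wwtznjxazh" → "hwwtznjxaz".

hwwtznjxaz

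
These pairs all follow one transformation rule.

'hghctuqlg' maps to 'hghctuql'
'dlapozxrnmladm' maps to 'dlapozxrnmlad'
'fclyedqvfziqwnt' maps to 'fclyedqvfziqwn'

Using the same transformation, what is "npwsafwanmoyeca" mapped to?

Each output is the input with this applied: delete the last character.
Applying that to "npwsafwanmoyeca" gives "npwsafwanmoyec".

npwsafwanmoyec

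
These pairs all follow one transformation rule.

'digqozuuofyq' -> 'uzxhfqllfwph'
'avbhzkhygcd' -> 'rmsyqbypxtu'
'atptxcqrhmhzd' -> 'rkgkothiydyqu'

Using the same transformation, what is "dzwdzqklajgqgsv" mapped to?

The rule is to shift every letter 9 places backward in the alphabet (wrapping around).
So "dzwdzqklajgqgsv" becomes "uqnuqhbcraxhxjm".

uqnuqhbcraxhxjm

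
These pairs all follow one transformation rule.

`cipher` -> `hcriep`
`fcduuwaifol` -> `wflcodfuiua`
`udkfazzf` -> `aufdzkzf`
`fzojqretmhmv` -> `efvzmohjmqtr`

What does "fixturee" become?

ufeiexrt

The pattern: take characters alternately from the front and the back (1st, last, 2nd, 2nd-last, ...), then move the last character to the front.
"fixturee" → "feiexrtu" → "ufeiexrt".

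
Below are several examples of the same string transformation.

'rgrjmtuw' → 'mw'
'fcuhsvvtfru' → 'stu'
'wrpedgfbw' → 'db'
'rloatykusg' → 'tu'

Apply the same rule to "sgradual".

dl

The pattern: keep one character in every 3, starting at position 2 (positions 2nd, 5th, 8th, ...), then delete the first character.
"sgradual" → "gdl" → "dl".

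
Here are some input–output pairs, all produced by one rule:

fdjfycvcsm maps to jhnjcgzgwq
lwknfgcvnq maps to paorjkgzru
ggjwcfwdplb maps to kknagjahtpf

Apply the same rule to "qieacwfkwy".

What's happening: shift every letter 4 places forward in the alphabet (wrapping around).
Doing the same to "qieacwfkwy": "umiegajoac".

umiegajoac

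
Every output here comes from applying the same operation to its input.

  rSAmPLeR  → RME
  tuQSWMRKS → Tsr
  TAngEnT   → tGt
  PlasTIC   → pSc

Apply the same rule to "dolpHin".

Looking at the pairs, the operation is to flip the case of every letter, then keep one character in every 3, starting at position 1 (positions 1st, 4th, 7th, ...).
Starting from "dolpHin": after the first operation, "DOLPhIN"; after the second, "DPN".

DPN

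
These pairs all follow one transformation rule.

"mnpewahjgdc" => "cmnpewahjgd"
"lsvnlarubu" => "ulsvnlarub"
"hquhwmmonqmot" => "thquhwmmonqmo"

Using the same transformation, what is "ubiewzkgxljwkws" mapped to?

subiewzkgxljwkw

Rule — move the last character to the front.
Applying that to "ubiewzkgxljwkws" gives "subiewzkgxljwkw".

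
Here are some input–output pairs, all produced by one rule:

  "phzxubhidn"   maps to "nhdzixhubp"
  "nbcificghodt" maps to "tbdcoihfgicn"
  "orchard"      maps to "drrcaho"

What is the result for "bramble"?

erlabmb

The rule is to take characters alternately from the front and the back (1st, last, 2nd, 2nd-last, ...), then move the first character to the end.
"bramble" → "erlabmb".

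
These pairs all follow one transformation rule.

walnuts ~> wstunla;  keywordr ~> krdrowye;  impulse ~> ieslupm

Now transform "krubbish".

khsibbur

The pattern: reverse the string, then move the last character to the front.
Starting from "krubbish": after the first operation, "hsibburk"; after the second, "khsibbur".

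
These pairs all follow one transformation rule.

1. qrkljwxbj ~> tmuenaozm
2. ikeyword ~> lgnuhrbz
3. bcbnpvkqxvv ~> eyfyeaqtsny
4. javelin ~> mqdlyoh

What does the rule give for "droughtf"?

The rule is to take characters alternately from the front and the back (1st, last, 2nd, 2nd-last, ...), then shift every letter 3 places forward in the alphabet (wrapping around).
For "droughtf", step one produces "dfrtohug"; step two turns that into "giuwrkxj".

giuwrkxj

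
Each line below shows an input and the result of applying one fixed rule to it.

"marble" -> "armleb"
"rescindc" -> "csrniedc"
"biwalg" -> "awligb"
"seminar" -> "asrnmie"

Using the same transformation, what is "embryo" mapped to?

byrome

The transformation: sort the characters into reverse alphabetical order, then move the last character to the front.
Working it through for "embryo": intermediate "yromeb", final "byrome".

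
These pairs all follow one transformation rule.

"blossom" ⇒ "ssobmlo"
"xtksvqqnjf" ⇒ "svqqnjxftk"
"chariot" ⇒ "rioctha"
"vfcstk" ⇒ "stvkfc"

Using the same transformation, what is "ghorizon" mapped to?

The transformation: swap the first and last characters, then move the first 3 characters to the end (rotate left by 3).
Starting from "ghorizon": after the first operation, "nhorizog"; after the second, "rizognho".

rizognho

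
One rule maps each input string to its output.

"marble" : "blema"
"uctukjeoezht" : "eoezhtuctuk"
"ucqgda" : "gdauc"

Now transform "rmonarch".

What's happening: swap the front and back halves of the string, then delete the last character.
Applying both steps to "rmonarch": "archrmon", then "archrmo".
(Check on "ucqgda": → "gdaucq" → "gdauc" ✓)

archrmo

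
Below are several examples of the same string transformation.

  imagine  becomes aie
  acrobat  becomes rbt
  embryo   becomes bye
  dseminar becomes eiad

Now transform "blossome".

osmb

What's happening: move the first character to the end, then keep every other character starting from the second (positions 2nd, 4th, 6th, ...).
"blossome" → "lossomeb" → "osmb".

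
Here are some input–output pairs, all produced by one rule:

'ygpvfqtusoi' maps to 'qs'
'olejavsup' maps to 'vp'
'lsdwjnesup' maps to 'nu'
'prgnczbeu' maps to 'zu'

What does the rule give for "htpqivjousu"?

vu

The pattern: keep one character in every 3, starting at position 3 (positions 3rd, 6th, 9th, ...), then delete the first character.
Applying both steps to "htpqivjousu": "pvu", then "vu".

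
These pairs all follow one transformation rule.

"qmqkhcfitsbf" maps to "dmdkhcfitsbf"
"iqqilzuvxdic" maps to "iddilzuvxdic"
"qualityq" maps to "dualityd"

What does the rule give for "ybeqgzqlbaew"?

ybedgzdlbaew

Rule — replace every "q" with "d".
"ybeqgzqlbaew" → "ybedgzdlbaew".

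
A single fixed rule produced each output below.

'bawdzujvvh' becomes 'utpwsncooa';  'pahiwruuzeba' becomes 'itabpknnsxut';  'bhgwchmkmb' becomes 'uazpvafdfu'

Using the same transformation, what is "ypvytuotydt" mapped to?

Rule — shift every letter 7 places backward in the alphabet (wrapping around).
Applying that to "ypvytuotydt" gives "riormnhmrwm".

riormnhmrwm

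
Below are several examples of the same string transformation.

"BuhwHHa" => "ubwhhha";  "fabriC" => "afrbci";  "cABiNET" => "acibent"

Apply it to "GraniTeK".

The transformation: swap each adjacent pair of characters (1↔2, 3↔4, ...), then convert every letter to lowercase.
On "GraniTeK": the first step gives "rGnaTiKe", and the second then gives "rgnatike".

rgnatike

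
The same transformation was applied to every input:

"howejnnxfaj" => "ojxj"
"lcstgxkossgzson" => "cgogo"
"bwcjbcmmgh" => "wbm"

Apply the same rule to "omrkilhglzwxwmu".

The transformation: keep one character in every 3, starting at position 2 (positions 2nd, 5th, 8th, ...).
Doing the same to "omrkilhglzwxwmu": "migwm".

migwm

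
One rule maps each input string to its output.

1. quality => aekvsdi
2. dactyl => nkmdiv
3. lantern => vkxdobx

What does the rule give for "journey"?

tyebxoi

In each case the input is transformed by: shift every letter 10 places forward in the alphabet (wrapping around).
On "journey" that produces "tyebxoi".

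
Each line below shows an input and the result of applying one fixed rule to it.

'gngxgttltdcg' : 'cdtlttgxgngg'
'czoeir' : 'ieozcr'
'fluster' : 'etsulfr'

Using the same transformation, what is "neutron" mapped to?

The rule is to reverse the string, then move the first character to the end.
On "neutron": the first step gives "nortuen", and the second then gives "ortuenn".

ortuenn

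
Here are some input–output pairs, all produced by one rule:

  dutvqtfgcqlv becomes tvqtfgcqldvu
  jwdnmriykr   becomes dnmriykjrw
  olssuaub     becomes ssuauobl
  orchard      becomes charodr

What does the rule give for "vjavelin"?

Each output is the input with this applied: swap the first and last characters, then move the first 2 characters to the end (rotate left by 2).
Starting from "vjavelin": after the first operation, "njaveliv"; after the second, "avelivnj".

avelivnj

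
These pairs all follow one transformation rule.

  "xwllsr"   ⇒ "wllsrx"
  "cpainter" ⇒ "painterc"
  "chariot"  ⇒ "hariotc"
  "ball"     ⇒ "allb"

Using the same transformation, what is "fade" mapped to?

adef

Each output is the input with this applied: move the first character to the end.
On "fade" that produces "adef".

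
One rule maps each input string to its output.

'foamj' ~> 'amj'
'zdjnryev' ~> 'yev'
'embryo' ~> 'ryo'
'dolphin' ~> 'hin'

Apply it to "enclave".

ave

What's happening: keep only the last 3 characters.
So "enclave" becomes "ave".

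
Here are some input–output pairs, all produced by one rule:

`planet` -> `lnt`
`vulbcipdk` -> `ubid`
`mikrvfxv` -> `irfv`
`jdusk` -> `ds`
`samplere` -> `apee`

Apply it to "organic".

What's happening: keep every other character starting from the second (positions 2nd, 4th, 6th, ...).
Applying that to "organic" gives "rai".

rai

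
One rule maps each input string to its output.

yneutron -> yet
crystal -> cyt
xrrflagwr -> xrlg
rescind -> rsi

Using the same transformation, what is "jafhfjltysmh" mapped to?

Rule — delete the last 2 characters, then keep every other character starting from the first (positions 1st, 3rd, 5th, ...).
Working it through for "jafhfjltysmh": intermediate "jafhfjltys", final "jffly".

jffly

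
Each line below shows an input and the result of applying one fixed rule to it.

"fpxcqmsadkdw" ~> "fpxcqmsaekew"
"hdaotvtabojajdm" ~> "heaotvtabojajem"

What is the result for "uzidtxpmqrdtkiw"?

uzietxpmqretkiw

In each case the input is transformed by: replace every "d" with "e".
Doing the same to "uzidtxpmqrdtkiw": "uzietxpmqretkiw".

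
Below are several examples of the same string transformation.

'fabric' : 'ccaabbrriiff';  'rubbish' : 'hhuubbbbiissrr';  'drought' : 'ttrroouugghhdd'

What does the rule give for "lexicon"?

nneexxiiccooll

Rule — swap the first and last characters, then double every character.
On "lexicon": the first step gives "nexicol", and the second then gives "nneexxiiccooll".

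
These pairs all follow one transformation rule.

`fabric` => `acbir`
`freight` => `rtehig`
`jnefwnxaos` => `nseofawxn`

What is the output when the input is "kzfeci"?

Each output is the input with this applied: delete the first character, then take characters alternately from the front and the back (1st, last, 2nd, 2nd-last, ...).
"kzfeci" → "zifce".

zifce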